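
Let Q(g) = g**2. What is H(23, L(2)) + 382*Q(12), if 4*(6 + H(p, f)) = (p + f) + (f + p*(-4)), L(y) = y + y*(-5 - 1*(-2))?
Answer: 219931/4 ≈ 54983.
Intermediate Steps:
L(y) = -2*y (L(y) = y + y*(-5 + 2) = y + y*(-3) = y - 3*y = -2*y)
H(p, f) = -6 + f/2 - 3*p/4 (H(p, f) = -6 + ((p + f) + (f + p*(-4)))/4 = -6 + ((f + p) + (f - 4*p))/4 = -6 + (-3*p + 2*f)/4 = -6 + (f/2 - 3*p/4) = -6 + f/2 - 3*p/4)
H(23, L(2)) + 382*Q(12) = (-6 + (-2*2)/2 - 3/4*23) + 382*12**2 = (-6 + (1/2)*(-4) - 69/4) + 382*144 = (-6 - 2 - 69/4) + 55008 = -101/4 + 55008 = 219931/4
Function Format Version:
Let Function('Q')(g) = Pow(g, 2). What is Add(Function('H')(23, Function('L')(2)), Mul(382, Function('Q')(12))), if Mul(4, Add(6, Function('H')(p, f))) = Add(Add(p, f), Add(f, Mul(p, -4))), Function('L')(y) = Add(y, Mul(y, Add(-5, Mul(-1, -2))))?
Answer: Rational(219931, 4) ≈ 54983.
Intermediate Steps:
Function('L')(y) = Mul(-2, y) (Function('L')(y) = Add(y, Mul(y, Add(-5, 2))) = Add(y, Mul(y, -3)) = Add(y, Mul(-3, y)) = Mul(-2, y))
Function('H')(p, f) = Add(-6, Mul(Rational(1, 2), f), Mul(Rational(-3, 4), p)) (Function('H')(p, f) = Add(-6, Mul(Rational(1, 4), Add(Add(p, f), Add(f, Mul(p, -4))))) = Add(-6, Mul(Rational(1, 4), Add(Add(f, p), Add(f, Mul(-4, p))))) = Add(-6, Mul(Rational(1, 4), Add(Mul(-3, p), Mul(2, f)))) = Add(-6, Add(Mul(Rational(1, 2), f), Mul(Rational(-3, 4), p))) = Add(-6, Mul(Rational(1, 2), f), Mul(Rational(-3, 4), p)))
Add(Function('H')(23, Function('L')(2)), Mul(382, Function('Q')(12))) = Add(Add(-6, Mul(Rational(1, 2), Mul(-2, 2)), Mul(Rational(-3, 4), 23)), Mul(382, Pow(12, 2))) = Add(Add(-6, Mul(Rational(1, 2), -4), Rational(-69, 4)), Mul(382, 144)) = Add(Add(-6, -2, Rational(-69, 4)), 55008) = Add(Rational(-101, 4), 55008) = Rational(219931, 4)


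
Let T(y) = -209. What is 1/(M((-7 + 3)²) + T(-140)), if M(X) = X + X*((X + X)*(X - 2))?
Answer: 1/6975 ≈ 0.00014337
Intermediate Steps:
M(X) = X + 2*X²*(-2 + X) (M(X) = X + X*((2*X)*(-2 + X)) = X + X*(2*X*(-2 + X)) = X + 2*X²*(-2 + X))
1/(M((-7 + 3)²) + T(-140)) = 1/((-7 + 3)²*(1 - 4*(-7 + 3)² + 2*((-7 + 3)²)²) - 209) = 1/((-4)²*(1 - 4*(-4)² + 2*((-4)²)²) - 209) = 1/(16*(1 - 4*16 + 2*16²) - 209) = 1/(16*(1 - 64 + 2*256) - 209) = 1/(16*(1 - 64 + 512) - 209) = 1/(16*449 - 209) = 1/(7184 - 209) = 1/6975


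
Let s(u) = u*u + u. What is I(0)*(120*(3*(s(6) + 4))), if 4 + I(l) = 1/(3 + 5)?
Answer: -64170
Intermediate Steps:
I(l) = -31/8 (I(l) = -4 + 1/(3 + 5) = -4 + 1/8 = -31/8)
s(u) = u + u**2 (s(u) = u**2 + u = u + u**2)
I(0)*(120*(3*(s(6) + 4))) = -465*3*(6*(1 + 6) + 4) = -465*3*(6*7 + 4) = -465*3*(42 + 4) = -465*3*46 = -465*138 = -31/8*16560 = -64170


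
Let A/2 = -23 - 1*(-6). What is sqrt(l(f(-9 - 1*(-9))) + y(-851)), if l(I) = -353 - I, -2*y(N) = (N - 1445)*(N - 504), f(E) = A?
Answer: 31*I*sqrt(1619) ≈ 1247.3*I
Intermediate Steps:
A = -34 (A = 2*(-23 - 1*(-6)) = 2*(-23 + 6) = 2*(-17) = -34)
f(E) = -34
y(N) = -(-1445 + N)*(-504 + N)/2 (y(N) = -(N - 1445)*(N - 504)/2 = -(-1445 + N)*(-504 + N)/2)
sqrt(l(f(-9 - 1*(-9))) + y(-851)) = sqrt((-353 - 1*(-34)) + (-364140 - 1/2*(-851)**2 + (1949/2)*(-851))) = sqrt((-353 + 34) + (-364140 - 1/2*724201 - 1658599/2)) = sqrt(-319 + (-364140 - 724201/2 - 1658599/2)) = sqrt(-319 - 1555540) = sqrt(-1555859) = 31*I*sqrt(1619)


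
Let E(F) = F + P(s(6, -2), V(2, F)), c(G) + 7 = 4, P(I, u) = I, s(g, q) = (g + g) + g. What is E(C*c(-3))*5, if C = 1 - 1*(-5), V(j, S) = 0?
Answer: 0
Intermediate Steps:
s(g, q) = 3*g (s(g, q) = 2*g + g = 3*g)
c(G) = -3 (c(G) = -7 + 4 = -3)
C = 6 (C = 1 + 5 = 6)
E(F) = 18 + F (E(F) = F + 3*6 = F + 18 = 18 + F)
E(C*c(-3))*5 = (18 + 6*(-3))*5 = (18 - 18)*5 = 0*5 = 0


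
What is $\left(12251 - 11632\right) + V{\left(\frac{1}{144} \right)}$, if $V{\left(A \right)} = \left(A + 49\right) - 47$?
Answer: $\frac{89425}{144} \approx 621.01$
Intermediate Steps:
$V{\left(A \right)} = 2 + A$ ($V{\left(A \right)} = \left(49 + A\right) - 47 = 2 + A$)
$\left(12251 - 11632\right) + V{\left(\frac{1}{144} \right)} = \left(12251 - 11632\right) + \left(2 + \frac{1}{144}\right) = 619 + \left(2 + \frac{1}{144}\right) = 619 + \frac{289}{144} = \frac{89425}{144}$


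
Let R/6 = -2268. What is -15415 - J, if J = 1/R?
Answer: -209767319/13608 ≈ -15415.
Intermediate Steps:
R = -13608 (R = 6*(-2268) = -13608)
J = -1/13608 (J = 1/(-13608) = -1/13608 ≈ -7.3486e-5)
-15415 - J = -15415 - 1*(-1/13608) = -15415 + 1/13608 = -209767319/13608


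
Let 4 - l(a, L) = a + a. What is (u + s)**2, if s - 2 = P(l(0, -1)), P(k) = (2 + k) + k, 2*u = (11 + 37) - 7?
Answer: 4225/4 ≈ 1056.3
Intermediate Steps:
l(a, L) = 4 - 2*a (l(a, L) = 4 - (a + a) = 4 - 2*a)
u = 41/2 (u = ((11 + 37) - 7)/2 = (48 - 7)/2 = (1/2)*41 = 41/2 ≈ 20.500)
P(k) = 2 + 2*k
s = 12 (s = 2 + (2 + 2*(4 - 2*0)) = 2 + (2 + 2*(4 + 0)) = 2 + (2 + 2*4) = 2 + (2 + 8) = 2 + 10 = 12)
(u + s)**2 = (41/2 + 12)**2 = (65/2)**2 = 4225/4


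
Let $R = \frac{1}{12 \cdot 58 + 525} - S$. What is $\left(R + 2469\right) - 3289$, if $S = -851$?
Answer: $\frac{37852}{1221} \approx 31.001$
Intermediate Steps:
$R = \frac{1039072}{1221}$ ($R = \frac{1}{12 \cdot 58 + 525} - -851 = \frac{1}{696 + 525} + 851 = \frac{1}{1221} + 851 = \frac{1039072}{1221} \approx 851.0$)
$\left(R + 2469\right) - 3289 = \left(\frac{1039072}{1221} + 2469\right) - 3289 = \frac{4053721}{1221} - 3289 = \frac{37852}{1221}$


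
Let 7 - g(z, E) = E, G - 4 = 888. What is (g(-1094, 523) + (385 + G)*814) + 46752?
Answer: 1085714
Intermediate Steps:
G = 892 (G = 4 + 888 = 892)
g(z, E) = 7 - E
(g(-1094, 523) + (385 + G)*814) + 46752 = ((7 - 1*523) + (385 + 892)*814) + 46752 = ((7 - 523) + 1277*814) + 46752 = (-516 + 1039478) + 46752 = 1038962 + 46752 = 1085714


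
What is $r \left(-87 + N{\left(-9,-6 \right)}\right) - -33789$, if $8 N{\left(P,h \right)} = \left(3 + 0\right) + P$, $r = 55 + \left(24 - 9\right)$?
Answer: $\frac{55293}{2} \approx 27647.0$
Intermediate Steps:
$r = 70$ ($r = 55 + \left(24 - 9\right) = 55 + 15 = 70$)
$N{\left(P,h \right)} = \frac{3}{8} + \frac{P}{8}$ ($N{\left(P,h \right)} = \frac{\left(3 + 0\right) + P}{8} = \frac{3 + P}{8} = \frac{3}{8} + \frac{P}{8}$)
$r \left(-87 + N{\left(-9,-6 \right)}\right) - -33789 = 70 \left(-87 + \left(\frac{3}{8} + \frac{1}{8} \left(-9\right)\right)\right) - -33789 = 70 \left(-87 + \left(\frac{3}{8} - \frac{9}{8}\right)\right) + 33789 = 70 \left(-87 - \frac{3}{4}\right) + 33789 = 70 \left(- \frac{351}{4}\right) + 33789 = - \frac{12285}{2} + 33789 = \frac{55293}{2}$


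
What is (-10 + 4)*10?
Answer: -60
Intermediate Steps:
(-10 + 4)*10 = -6*10 = -60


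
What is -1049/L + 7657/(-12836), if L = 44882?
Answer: -178563219/288052676 ≈ -0.61990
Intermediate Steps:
-1049/L + 7657/(-12836) = -1049/44882 + 7657/(-12836) = -1049*1/44882 + 7657*(-1/12836) = -1049/44882 - 7657/12836 = -178563219/288052676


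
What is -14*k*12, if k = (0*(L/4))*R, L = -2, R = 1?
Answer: 0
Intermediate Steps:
k = 0 (k = (0*(-2/4))*1 = (0*(-2*¼))*1 = (0*(-½))*1 = 0*1 = 0)
-14*k*12 = -14*0*12 = 0*12 = 0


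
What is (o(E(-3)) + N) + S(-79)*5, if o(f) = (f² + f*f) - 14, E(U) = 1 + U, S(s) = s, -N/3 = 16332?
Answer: -49397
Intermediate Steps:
N = -48996 (N = -3*16332 = -48996)
o(f) = -14 + 2*f² (o(f) = (f² + f²) - 14 = 2*f² - 14 = -14 + 2*f²)
(o(E(-3)) + N) + S(-79)*5 = ((-14 + 2*(1 - 3)²) - 48996) - 79*5 = ((-14 + 2*(-2)²) - 48996) - 395 = ((-14 + 2*4) - 48996) - 395 = ((-14 + 8) - 48996) - 395 = (-6 - 48996) - 395 = -49002 - 395 = -49397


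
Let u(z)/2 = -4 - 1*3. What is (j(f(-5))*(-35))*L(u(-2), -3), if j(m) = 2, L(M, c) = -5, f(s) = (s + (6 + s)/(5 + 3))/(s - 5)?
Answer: 350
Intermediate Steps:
f(s) = (3/4 + 9*s/8)/(-5 + s) (f(s) = (s + (6 + s)/8)/(-5 + s) = (s + (6 + s)*(1/8))/(-5 + s) = (s + (3/4 + s/8))/(-5 + s) = (3/4 + 9*s/8)/(-5 + s))
u(z) = -14 (u(z) = 2*(-4 - 1*3) = 2*(-4 - 3) = 2*(-7) = -14)
(j(f(-5))*(-35))*L(u(-2), -3) = (2*(-35))*(-5) = -70*(-5) = 350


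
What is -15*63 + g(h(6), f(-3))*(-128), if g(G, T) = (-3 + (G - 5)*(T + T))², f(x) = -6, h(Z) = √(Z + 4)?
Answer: -601137 + 175104*√10 ≈ -47410.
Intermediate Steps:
h(Z) = √(4 + Z)
g(G, T) = (-3 + 2*T*(-5 + G))² (g(G, T) = (-3 + (-5 + G)*(2*T))² = (-3 + 2*T*(-5 + G))²)
-15*63 + g(h(6), f(-3))*(-128) = -15*63 + (3 + 10*(-6) - 2*√(4 + 6)*(-6))²*(-128) = -945 + (3 - 60 - 2*√10*(-6))²*(-128) = -945 + (3 - 60 + 12*√10)²*(-128) = -945 + (-57 + 12*√10)²*(-128) = -945 - 128*(-57 + 12*√10)²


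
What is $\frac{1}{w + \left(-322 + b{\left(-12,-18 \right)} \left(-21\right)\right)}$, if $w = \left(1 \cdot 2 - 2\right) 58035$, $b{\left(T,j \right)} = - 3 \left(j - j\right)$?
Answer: $- \frac{1}{322} \approx -0.0031056$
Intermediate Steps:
$b{\left(T,j \right)} = 0$ ($b{\left(T,j \right)} = \left(-3\right) 0 = 0$)
$w = 0$ ($w = \left(2 - 2\right) 58035 = 0 \cdot 58035 = 0$)
$\frac{1}{w + \left(-322 + b{\left(-12,-18 \right)} \left(-21\right)\right)} = \frac{1}{0 + \left(-322 + 0 \left(-21\right)\right)} = \frac{1}{0 + \left(-322 + 0\right)} = \frac{1}{0 - 322} = \frac{1}{-322} = - \frac{1}{322}$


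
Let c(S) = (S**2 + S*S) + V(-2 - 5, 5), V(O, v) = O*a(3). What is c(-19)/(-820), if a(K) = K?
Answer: -701/820 ≈ -0.85488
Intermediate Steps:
V(O, v) = 3*O (V(O, v) = O*3 = 3*O)
c(S) = -21 + 2*S**2 (c(S) = (S**2 + S*S) + 3*(-2 - 5) = (S**2 + S**2) + 3*(-7) = 2*S**2 - 21 = -21 + 2*S**2)
c(-19)/(-820) = (-21 + 2*(-19)**2)/(-820) = (-21 + 2*361)*(-1/820) = (-21 + 722)*(-1/820) = 701*(-1/820) = -701/820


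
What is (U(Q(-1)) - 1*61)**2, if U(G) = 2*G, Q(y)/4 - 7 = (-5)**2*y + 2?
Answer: 35721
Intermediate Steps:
Q(y) = 36 + 100*y (Q(y) = 28 + 4*((-5)**2*y + 2) = 28 + 4*(25*y + 2) = 28 + 4*(2 + 25*y) = 28 + (8 + 100*y) = 36 + 100*y)
(U(Q(-1)) - 1*61)**2 = (2*(36 + 100*(-1)) - 1*61)**2 = (2*(36 - 100) - 61)**2 = (2*(-64) - 61)**2 = (-128 - 61)**2 = (-189)**2 = 35721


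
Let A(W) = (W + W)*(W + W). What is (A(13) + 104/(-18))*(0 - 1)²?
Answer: 6032/9 ≈ 670.22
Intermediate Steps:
A(W) = 4*W² (A(W) = (2*W)*(2*W) = 4*W²)
(A(13) + 104/(-18))*(0 - 1)² = (4*13² + 104/(-18))*(0 - 1)² = (4*169 + 104*(-1/18))*(-1)² = (676 - 52/9)*1 = (6032/9)*1 = 6032/9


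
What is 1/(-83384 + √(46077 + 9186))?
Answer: -83384/6952836193 - 13*√327/6952836193 ≈ -1.2027e-5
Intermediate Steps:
1/(-83384 + √(46077 + 9186)) = 1/(-83384 + √55263) = 1/(-83384 + 13*√327)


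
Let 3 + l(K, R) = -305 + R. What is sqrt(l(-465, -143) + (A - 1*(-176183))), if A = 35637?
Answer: sqrt(211369) ≈ 459.75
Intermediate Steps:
l(K, R) = -308 + R (l(K, R) = -3 + (-305 + R) = -308 + R)
sqrt(l(-465, -143) + (A - 1*(-176183))) = sqrt((-308 - 143) + (35637 - 1*(-176183))) = sqrt(-451 + (35637 + 176183)) = sqrt(-451 + 211820) = sqrt(211369)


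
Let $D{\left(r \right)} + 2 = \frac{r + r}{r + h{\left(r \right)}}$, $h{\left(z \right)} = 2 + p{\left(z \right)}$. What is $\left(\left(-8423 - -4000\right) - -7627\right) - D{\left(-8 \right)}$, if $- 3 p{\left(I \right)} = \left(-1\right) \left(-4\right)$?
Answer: $\frac{35242}{11} \approx 3203.8$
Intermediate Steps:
$p{\left(I \right)} = - \frac{4}{3}$ ($p{\left(I \right)} = - \frac{\left(-1\right) \left(-4\right)}{3} = \left(- \frac{1}{3}\right) 4 = - \frac{4}{3}$)
$h{\left(z \right)} = \frac{2}{3}$ ($h{\left(z \right)} = 2 - \frac{4}{3} = \frac{2}{3}$)
$D{\left(r \right)} = -2 + \frac{2 r}{\frac{2}{3} + r}$ ($D{\left(r \right)} = -2 + \frac{r + r}{r + \frac{2}{3}} = -2 + \frac{2 r}{\frac{2}{3} + r}$)
$\left(\left(-8423 - -4000\right) - -7627\right) - D{\left(-8 \right)} = \left(\left(-8423 - -4000\right) - -7627\right) - - \frac{4}{2 + 3 \left(-8\right)} = \left(\left(-8423 + 4000\right) + 7627\right) - - \frac{4}{2 - 24} = \left(-4423 + 7627\right) - - \frac{4}{-22} = 3204 - \left(-4\right) \left(- \frac{1}{22}\right) = 3204 - \frac{2}{11} = \frac{35242}{11}$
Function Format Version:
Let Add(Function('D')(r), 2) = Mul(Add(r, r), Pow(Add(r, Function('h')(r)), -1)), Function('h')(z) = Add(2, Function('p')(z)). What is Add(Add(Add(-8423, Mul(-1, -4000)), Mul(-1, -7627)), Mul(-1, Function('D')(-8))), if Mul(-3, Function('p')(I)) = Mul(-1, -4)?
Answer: Rational(35242, 11) ≈ 3203.8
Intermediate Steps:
Function('p')(I) = Rational(-4, 3) (Function('p')(I) = Mul(Rational(-1, 3), Mul(-1, -4)) = Mul(Rational(-1, 3), 4) = Rational(-4, 3))
Function('h')(z) = Rational(2, 3) (Function('h')(z) = Add(2, Rational(-4, 3)) = Rational(2, 3))
Function('D')(r) = Add(-2, Mul(2, r, Pow(Add(Rational(2, 3), r), -1))) (Function('D')(r) = Add(-2, Mul(Add(r, r), Pow(Add(r, Rational(2, 3)), -1))) = Add(-2, Mul(Mul(2, r), Pow(Add(Rational(2, 3), r), -1))) = Add(-2, Mul(2, r, Pow(Add(Rational(2, 3), r), -1))))
Add(Add(Add(-8423, Mul(-1, -4000)), Mul(-1, -7627)), Mul(-1, Function('D')(-8))) = Add(Add(Add(-8423, Mul(-1, -4000)), Mul(-1, -7627)), Mul(-1, Mul(-4, Pow(Add(2, Mul(3, -8)), -1)))) = Add(Add(Add(-8423, 4000), 7627), Mul(-1, Mul(-4, Pow(Add(2, -24), -1)))) = Add(Add(-4423, 7627), Mul(-1, Mul(-4, Pow(-22, -1)))) = Add(3204, Mul(-1, Mul(-4, Rational(-1, 22)))) = Add(3204, Mul(-1, Rational(2, 11))) = Add(3204, Rational(-2, 11)) = Rational(35242, 11)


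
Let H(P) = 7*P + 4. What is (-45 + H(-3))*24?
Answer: -1488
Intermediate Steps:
H(P) = 4 + 7*P
(-45 + H(-3))*24 = (-45 + (4 + 7*(-3)))*24 = (-45 + (4 - 21))*24 = (-45 - 17)*24 = -62*24 = -1488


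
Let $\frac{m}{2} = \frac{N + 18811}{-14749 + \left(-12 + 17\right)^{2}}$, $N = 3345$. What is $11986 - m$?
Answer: $\frac{44131544}{3681} \approx 11989.0$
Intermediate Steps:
$m = - \frac{11078}{3681}$ ($m = 2 \frac{3345 + 18811}{-14749 + \left(-12 + 17\right)^{2}} = 2 \frac{22156}{-14749 + 5^{2}} = 2 \frac{22156}{-14749 + 25} = 2 \frac{22156}{-14724} = 2 \cdot 22156 \left(- \frac{1}{14724}\right) = 2 \left(- \frac{5539}{3681}\right) = - \frac{11078}{3681} \approx -3.0095$)
$11986 - m = 11986 - - \frac{11078}{3681} = 11986 + \frac{11078}{3681} = \frac{44131544}{3681}$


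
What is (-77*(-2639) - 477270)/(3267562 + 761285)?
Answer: -274067/4028847 ≈ -0.068026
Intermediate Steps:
(-77*(-2639) - 477270)/(3267562 + 761285) = (203203 - 477270)/4028847 = -274067*1/4028847 = -274067/4028847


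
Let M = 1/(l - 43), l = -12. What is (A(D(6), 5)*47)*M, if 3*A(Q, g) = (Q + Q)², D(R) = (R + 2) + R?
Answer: -36848/165 ≈ -223.32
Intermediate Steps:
D(R) = 2 + 2*R (D(R) = (2 + R) + R = 2 + 2*R)
A(Q, g) = 4*Q²/3 (A(Q, g) = (Q + Q)²/3 = (2*Q)²/3 = (4*Q²)/3 = 4*Q²/3)
M = -1/55 (M = 1/(-12 - 43) = 1/(-55) = -1/55 ≈ -0.018182)
(A(D(6), 5)*47)*M = ((4*(2 + 2*6)²/3)*47)*(-1/55) = ((4*(2 + 12)²/3)*47)*(-1/55) = (((4/3)*14²)*47)*(-1/55) = (((4/3)*196)*47)*(-1/55) = ((784/3)*47)*(-1/55) = (36848/3)*(-1/55) = -36848/165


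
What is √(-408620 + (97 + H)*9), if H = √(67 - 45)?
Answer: √(-407747 + 9*√22) ≈ 638.52*I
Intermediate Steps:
H = √22 ≈ 4.6904
√(-408620 + (97 + H)*9) = √(-408620 + (97 + √22)*9) = √(-408620 + (873 + 9*√22)) = √(-407747 + 9*√22)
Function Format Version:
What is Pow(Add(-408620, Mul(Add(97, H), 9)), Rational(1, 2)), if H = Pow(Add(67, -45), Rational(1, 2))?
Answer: Pow(Add(-407747, Mul(9, Pow(22, Rational(1, 2)))), Rational(1, 2)) ≈ Mul(638.52, I)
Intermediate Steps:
H = Pow(22, Rational(1, 2)) ≈ 4.6904
Pow(Add(-408620, Mul(Add(97, H), 9)), Rational(1, 2)) = Pow(Add(-408620, Mul(Add(97, Pow(22, Rational(1, 2))), 9)), Rational(1, 2)) = Pow(Add(-408620, Add(873, Mul(9, Pow(22, Rational(1, 2))))), Rational(1, 2)) = Pow(Add(-407747, Mul(9, Pow(22, Rational(1, 2)))), Rational(1, 2))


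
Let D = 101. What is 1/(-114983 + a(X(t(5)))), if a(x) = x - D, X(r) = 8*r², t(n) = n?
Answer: -1/114884 ≈ -8.7044e-6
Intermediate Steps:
a(x) = -101 + x (a(x) = x - 1*101 = x - 101 = -101 + x)
1/(-114983 + a(X(t(5)))) = 1/(-114983 + (-101 + 8*5²)) = 1/(-114983 + (-101 + 8*25)) = 1/(-114983 + (-101 + 200)) = 1/(-114983 + 99) = 1/(-114884) = -1/114884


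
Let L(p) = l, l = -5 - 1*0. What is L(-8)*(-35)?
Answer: 175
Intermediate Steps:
l = -5 (l = -5 + 0 = -5)
L(p) = -5
L(-8)*(-35) = -5*(-35) = 175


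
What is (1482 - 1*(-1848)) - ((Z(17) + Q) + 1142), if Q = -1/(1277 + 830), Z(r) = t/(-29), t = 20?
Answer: 133735533/61103 ≈ 2188.7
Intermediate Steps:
Z(r) = -20/29 (Z(r) = 20/(-29) = 20*(-1/29) = -20/29)
Q = -1/2107 ≈ -0.00047461
(1482 - 1*(-1848)) - ((Z(17) + Q) + 1142) = (1482 - 1*(-1848)) - ((-20/29 - 1/2107) + 1142) = (1482 + 1848) - (-42169/61103 + 1142) = 3330 - 1*69737457/61103 = 3330 - 69737457/61103 = 133735533/61103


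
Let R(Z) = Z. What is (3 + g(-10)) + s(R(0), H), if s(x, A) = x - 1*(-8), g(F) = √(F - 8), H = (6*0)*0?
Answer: 11 + 3*I*√2 ≈ 11.0 + 4.2426*I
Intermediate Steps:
H = 0 (H = 0*0 = 0)
g(F) = √(-8 + F)
s(x, A) = 8 + x (s(x, A) = x + 8 = 8 + x)
(3 + g(-10)) + s(R(0), H) = (3 + √(-8 - 10)) + (8 + 0) = (3 + √(-18)) + 8 = (3 + 3*I*√2) + 8 = 11 + 3*I*√2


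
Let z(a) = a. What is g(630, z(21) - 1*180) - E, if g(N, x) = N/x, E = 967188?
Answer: -51261174/53 ≈ -9.6719e+5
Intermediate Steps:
g(630, z(21) - 1*180) - E = 630/(21 - 1*180) - 1*967188 = 630/(21 - 180) - 967188 = 630/(-159) - 967188 = 630*(-1/159) - 967188 = -210/53 - 967188 = -51261174/53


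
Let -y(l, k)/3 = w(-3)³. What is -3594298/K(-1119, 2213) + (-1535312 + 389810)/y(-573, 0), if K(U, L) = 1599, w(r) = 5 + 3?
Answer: -614864005/409344 ≈ -1502.1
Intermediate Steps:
w(r) = 8
y(l, k) = -1536 (y(l, k) = -3*8³ = -3*512 = -1536)
-3594298/K(-1119, 2213) + (-1535312 + 389810)/y(-573, 0) = -3594298/1599 + (-1535312 + 389810)/(-1536) = -3594298*1/1599 - 1145502*(-1/1536) = -3594298/1599 + 190917/256 = -614864005/409344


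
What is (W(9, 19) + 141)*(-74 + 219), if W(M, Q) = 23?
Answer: 23780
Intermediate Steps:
(W(9, 19) + 141)*(-74 + 219) = (23 + 141)*(-74 + 219) = 164*145 = 23780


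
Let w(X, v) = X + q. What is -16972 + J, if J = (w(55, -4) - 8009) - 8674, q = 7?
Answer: -33593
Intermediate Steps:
w(X, v) = 7 + X (w(X, v) = X + 7 = 7 + X)
J = -16621 (J = ((7 + 55) - 8009) - 8674 = (62 - 8009) - 8674 = -7947 - 8674 = -16621)
-16972 + J = -16972 - 16621 = -33593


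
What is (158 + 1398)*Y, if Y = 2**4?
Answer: 24896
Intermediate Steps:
Y = 16
(158 + 1398)*Y = (158 + 1398)*16 = 1556*16 = 24896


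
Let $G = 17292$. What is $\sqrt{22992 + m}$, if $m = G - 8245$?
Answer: $\sqrt{32039} \approx 178.99$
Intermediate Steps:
$m = 9047$ ($m = 17292 - 8245 = 9047$)
$\sqrt{22992 + m} = \sqrt{22992 + 9047} = \sqrt{32039}$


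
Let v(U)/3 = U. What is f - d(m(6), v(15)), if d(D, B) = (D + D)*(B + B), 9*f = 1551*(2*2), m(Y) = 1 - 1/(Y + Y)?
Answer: 1573/3 ≈ 524.33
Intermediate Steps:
v(U) = 3*U
m(Y) = 1 - 1/(2*Y)
f = 2068/3 (f = (1551*(2*2))/9 = (1551*4)/9 = (⅑)*6204 = 2068/3 ≈ 689.33)
d(D, B) = 4*B*D (d(D, B) = (2*D)*(2*B) = 4*B*D)
f - d(m(6), v(15)) = 2068/3 - 4*3*15*(-½ + 6)/6 = 2068/3 - 4*45*(⅙)*(11/2) = 2068/3 - 4*45*11/12 = 2068/3 - 1*165 = 2068/3 - 165 = 1573/3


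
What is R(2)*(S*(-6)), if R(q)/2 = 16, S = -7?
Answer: 1344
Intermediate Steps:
R(q) = 32 (R(q) = 2*16 = 32)
R(2)*(S*(-6)) = 32*(-7*(-6)) = 32*42 = 1344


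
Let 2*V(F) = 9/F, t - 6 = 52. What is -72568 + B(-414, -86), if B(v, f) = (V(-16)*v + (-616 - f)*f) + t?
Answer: -429017/16 ≈ -26814.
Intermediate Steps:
t = 58 (t = 6 + 52 = 58)
V(F) = 9/(2*F) (V(F) = (9/F)/2 = 9/(2*F))
B(v, f) = 58 - 9*v/32 + f*(-616 - f) (B(v, f) = (((9/2)/(-16))*v + (-616 - f)*f) + 58 = (((9/2)*(-1/16))*v + f*(-616 - f)) + 58 = (-9*v/32 + f*(-616 - f)) + 58 = 58 - 9*v/32 + f*(-616 - f))
-72568 + B(-414, -86) = -72568 + (58 - 1*(-86)**2 - 616*(-86) - 9/32*(-414)) = -72568 + (58 - 1*7396 + 52976 + 1863/16) = -72568 + (58 - 7396 + 52976 + 1863/16) = -72568 + 732071/16 = -429017/16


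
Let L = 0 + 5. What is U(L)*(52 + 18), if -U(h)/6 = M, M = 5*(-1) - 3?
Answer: 3360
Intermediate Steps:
L = 5
M = -8 (M = -5 - 3 = -8)
U(h) = 48 (U(h) = -6*(-8) = 48)
U(L)*(52 + 18) = 48*(52 + 18) = 48*70 = 3360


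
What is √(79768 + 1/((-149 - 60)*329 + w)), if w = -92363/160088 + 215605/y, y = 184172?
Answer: 8*√3952622717456480100516739351010/56314251569547 ≈ 282.43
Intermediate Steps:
w = 4376273701/7370931784 (w = -92363/160088 + 215605/184172 = 4376273701/7370931784 ≈ 0.59372)
√(79768 + 1/((-149 - 60)*329 + w)) = √(79768 + 1/((-149 - 60)*329 + 4376273701/7370931784)) = √(79768 + 1/(-209*329 + 4376273701/7370931784)) = √(79768 + 1/(-68761 + 4376273701/7370931784)) = √(79768 + 1/(-506828264125923/7370931784)) = √(79768 - 7370931784/506828264125923) = √(40428676965425694080/506828264125923) = 8*√3952622717456480100516739351010/56314251569547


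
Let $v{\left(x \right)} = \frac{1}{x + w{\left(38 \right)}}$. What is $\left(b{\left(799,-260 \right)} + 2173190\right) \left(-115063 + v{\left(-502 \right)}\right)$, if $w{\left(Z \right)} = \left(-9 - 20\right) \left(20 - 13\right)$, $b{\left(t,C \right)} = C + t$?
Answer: $- \frac{176331627022264}{705} \approx -2.5012 \cdot 10^{11}$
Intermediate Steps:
$w{\left(Z \right)} = -203$ ($w{\left(Z \right)} = \left(-29\right) 7 = -203$)
$v{\left(x \right)} = \frac{1}{-203 + x}$ ($v{\left(x \right)} = \frac{1}{x - 203} = \frac{1}{-203 + x}$)
$\left(b{\left(799,-260 \right)} + 2173190\right) \left(-115063 + v{\left(-502 \right)}\right) = \left(\left(-260 + 799\right) + 2173190\right) \left(-115063 + \frac{1}{-203 - 502}\right) = \left(539 + 2173190\right) \left(-115063 + \frac{1}{-705}\right) = 2173729 \left(-115063 - \frac{1}{705}\right) = 2173729 \left(- \frac{81119416}{705}\right) = - \frac{176331627022264}{705}$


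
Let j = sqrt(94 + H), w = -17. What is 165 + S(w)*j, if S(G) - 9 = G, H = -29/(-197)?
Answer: 165 - 8*sqrt(3653759)/197 ≈ 87.376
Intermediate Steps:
H = 29/197 (H = -29*(-1/197) = 29/197 ≈ 0.14721)
S(G) = 9 + G
j = sqrt(3653759)/197 (j = sqrt(94 + 29/197) = sqrt(18547/197) = sqrt(3653759)/197 ≈ 9.7029)
165 + S(w)*j = 165 + (9 - 17)*(sqrt(3653759)/197) = 165 - 8*sqrt(3653759)/197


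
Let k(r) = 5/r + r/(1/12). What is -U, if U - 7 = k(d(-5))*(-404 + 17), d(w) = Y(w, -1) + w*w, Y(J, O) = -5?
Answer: 371879/4 ≈ 92970.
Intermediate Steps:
d(w) = -5 + w² (d(w) = -5 + w*w = -5 + w²)
k(r) = 5/r + 12*r (k(r) = 5/r + r/(1/12) = 5/r + r*12 = 5/r + 12*r)
U = -371879/4 (U = 7 + (5/(-5 + (-5)²) + 12*(-5 + (-5)²))*(-404 + 17) = 7 + (5/(-5 + 25) + 12*(-5 + 25))*(-387) = 7 + (5/20 + 12*20)*(-387) = 7 + (5*(1/20) + 240)*(-387) = 7 + (¼ + 240)*(-387) = 7 + (961/4)*(-387) = 7 - 371907/4 = -371879/4 ≈ -92970.)
-U = -1*(-371879/4) = 371879/4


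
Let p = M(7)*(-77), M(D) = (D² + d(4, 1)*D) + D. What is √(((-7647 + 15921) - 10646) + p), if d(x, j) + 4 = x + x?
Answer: 2*I*√2210 ≈ 94.021*I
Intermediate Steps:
d(x, j) = -4 + 2*x (d(x, j) = -4 + (x + x) = -4 + 2*x)
M(D) = D² + 5*D (M(D) = (D² + (-4 + 2*4)*D) + D = (D² + (-4 + 8)*D) + D = (D² + 4*D) + D = D² + 5*D)
p = -6468 (p = (7*(5 + 7))*(-77) = (7*12)*(-77) = 84*(-77) = -6468)
√(((-7647 + 15921) - 10646) + p) = √(((-7647 + 15921) - 10646) - 6468) = √((8274 - 10646) - 6468) = √(-2372 - 6468) = √(-8840) = 2*I*√2210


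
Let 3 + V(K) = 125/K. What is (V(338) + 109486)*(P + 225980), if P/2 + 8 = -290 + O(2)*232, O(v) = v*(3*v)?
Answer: 4273233145404/169 ≈ 2.5285e+10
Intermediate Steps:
O(v) = 3*v**2
P = 4972 (P = -16 + 2*(-290 + (3*2**2)*232) = -16 + 2*(-290 + (3*4)*232) = -16 + 2*(-290 + 12*232) = -16 + 2*(-290 + 2784) = -16 + 2*2494 = -16 + 4988 = 4972)
V(K) = -3 + 125/K
(V(338) + 109486)*(P + 225980) = ((-3 + 125/338) + 109486)*(4972 + 225980) = ((-3 + 125*(1/338)) + 109486)*230952 = ((-3 + 125/338) + 109486)*230952 = (-889/338 + 109486)*230952 = (37005379/338)*230952 = 4273233145404/169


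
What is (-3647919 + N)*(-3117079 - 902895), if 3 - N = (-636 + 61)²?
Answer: 15993631377934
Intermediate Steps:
N = -330622 (N = 3 - (-636 + 61)² = 3 - 1*(-575)² = 3 - 1*330625 = 3 - 330625 = -330622)
(-3647919 + N)*(-3117079 - 902895) = (-3647919 - 330622)*(-3117079 - 902895) = -3978541*(-4019974) = 15993631377934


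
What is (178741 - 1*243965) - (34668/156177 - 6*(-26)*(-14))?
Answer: -1093936972/17353 ≈ -63040.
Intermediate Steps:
(178741 - 1*243965) - (34668/156177 - 6*(-26)*(-14)) = (178741 - 243965) - (34668*(1/156177) + 156*(-14)) = -65224 - (3852/17353 - 2184) = -65224 - 1*(-37895100/17353) = -65224 + 37895100/17353 = -1093936972/17353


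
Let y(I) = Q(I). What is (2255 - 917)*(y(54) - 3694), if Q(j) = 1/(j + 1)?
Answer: -271840122/55 ≈ -4.9425e+6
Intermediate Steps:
Q(j) = 1/(1 + j)
y(I) = 1/(1 + I)
(2255 - 917)*(y(54) - 3694) = (2255 - 917)*(1/(1 + 54) - 3694) = 1338*(1/55 - 3694) = 1338*(-203169/55) = -271840122/55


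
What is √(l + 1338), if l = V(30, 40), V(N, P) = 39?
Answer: 9*√17 ≈ 37.108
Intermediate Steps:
l = 39
√(l + 1338) = √(39 + 1338) = √1377 = 9*√17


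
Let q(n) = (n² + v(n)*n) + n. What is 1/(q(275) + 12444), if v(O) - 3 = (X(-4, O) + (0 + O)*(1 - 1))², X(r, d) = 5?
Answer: 1/96044 ≈ 1.0412e-5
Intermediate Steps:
v(O) = 28 (v(O) = 3 + (5 + (0 + O)*(1 - 1))² = 3 + (5 + O*0)² = 3 + (5 + 0)² = 3 + 5² = 3 + 25 = 28)
q(n) = n² + 29*n (q(n) = (n² + 28*n) + n = n² + 29*n)
1/(q(275) + 12444) = 1/(275*(29 + 275) + 12444) = 1/(275*304 + 12444) = 1/(83600 + 12444) = 1/96044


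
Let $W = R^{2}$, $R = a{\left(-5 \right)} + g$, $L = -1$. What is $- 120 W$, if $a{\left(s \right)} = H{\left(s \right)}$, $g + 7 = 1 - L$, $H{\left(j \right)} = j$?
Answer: $-12000$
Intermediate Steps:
$g = -5$ ($g = -7 + \left(1 - -1\right) = -7 + \left(1 + 1\right) = -7 + 2 = -5$)
$a{\left(s \right)} = s$
$R = -10$ ($R = -5 - 5 = -10$)
$W = 100$ ($W = \left(-10\right)^{2} = 100$)
$- 120 W = \left(-120\right) 100 = -12000$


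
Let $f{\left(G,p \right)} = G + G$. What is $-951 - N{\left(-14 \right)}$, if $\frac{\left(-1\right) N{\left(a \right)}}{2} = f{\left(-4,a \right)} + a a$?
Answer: $-575$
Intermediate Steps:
$f{\left(G,p \right)} = 2 G$
$N{\left(a \right)} = 16 - 2 a^{2}$ ($N{\left(a \right)} = - 2 \left(2 \left(-4\right) + a a\right) = - 2 \left(-8 + a^{2}\right) = 16 - 2 a^{2}$)
$-951 - N{\left(-14 \right)} = -951 - \left(16 - 2 \left(-14\right)^{2}\right) = -951 - \left(16 - 392\right) = -951 - -376 = -951 + 376 = -575$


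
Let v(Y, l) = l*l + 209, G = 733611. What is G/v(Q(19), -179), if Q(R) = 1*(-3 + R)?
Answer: 244537/10750 ≈ 22.748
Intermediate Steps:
Q(R) = -3 + R
v(Y, l) = 209 + l² (v(Y, l) = l² + 209 = 209 + l²)
G/v(Q(19), -179) = 733611/(209 + (-179)²) = 733611/(209 + 32041) = 733611/32250 = 733611*(1/32250) = 244537/10750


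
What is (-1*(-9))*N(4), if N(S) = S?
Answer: 36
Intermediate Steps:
(-1*(-9))*N(4) = -1*(-9)*4 = 9*4 = 36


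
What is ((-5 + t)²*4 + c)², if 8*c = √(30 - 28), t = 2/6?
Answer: 19669073/2592 + 196*√2/9 ≈ 7619.2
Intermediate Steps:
t = ⅓ (t = 2*(⅙) = ⅓ ≈ 0.33333)
c = √2/8 (c = √(30 - 28)/8 = √2/8 ≈ 0.17678)
((-5 + t)²*4 + c)² = ((-5 + ⅓)²*4 + √2/8)² = ((-14/3)²*4 + √2/8)² = ((196/9)*4 + √2/8)² = (784/9 + √2/8)²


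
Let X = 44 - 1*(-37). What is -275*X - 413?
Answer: -22688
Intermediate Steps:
X = 81 (X = 44 + 37 = 81)
-275*X - 413 = -275*81 - 413 = -22275 - 413 = -22688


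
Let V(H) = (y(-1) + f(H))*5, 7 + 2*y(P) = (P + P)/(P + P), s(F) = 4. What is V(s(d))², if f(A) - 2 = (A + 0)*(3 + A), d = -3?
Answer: 18225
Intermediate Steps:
y(P) = -3 (y(P) = -7/2 + ((P + P)/(P + P))/2 = -7/2 + ((2*P)/((2*P)))/2 = -7/2 + ((2*P)*(1/(2*P)))/2 = -7/2 + (½)*1 = -7/2 + ½ = -3)
f(A) = 2 + A*(3 + A) (f(A) = 2 + (A + 0)*(3 + A) = 2 + A*(3 + A))
V(H) = -5 + 5*H² + 15*H (V(H) = (-3 + (2 + H² + 3*H))*5 = (-1 + H² + 3*H)*5 = -5 + 5*H² + 15*H)
V(s(d))² = (-5 + 5*4² + 15*4)² = (-5 + 5*16 + 60)² = (-5 + 80 + 60)² = 135² = 18225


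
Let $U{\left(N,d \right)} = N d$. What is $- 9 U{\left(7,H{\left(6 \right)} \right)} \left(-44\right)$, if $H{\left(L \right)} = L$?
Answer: $16632$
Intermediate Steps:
$- 9 U{\left(7,H{\left(6 \right)} \right)} \left(-44\right) = - 9 \cdot 7 \cdot 6 \left(-44\right) = \left(-9\right) 42 \left(-44\right) = \left(-378\right) \left(-44\right) = 16632$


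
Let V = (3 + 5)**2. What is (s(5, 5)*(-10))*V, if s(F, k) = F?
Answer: -3200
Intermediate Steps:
V = 64 (V = 8**2 = 64)
(s(5, 5)*(-10))*V = (5*(-10))*64 = -50*64 = -3200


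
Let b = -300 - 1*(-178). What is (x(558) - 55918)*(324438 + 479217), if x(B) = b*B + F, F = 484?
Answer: -99259429050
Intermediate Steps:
b = -122 (b = -300 + 178 = -122)
x(B) = 484 - 122*B (x(B) = -122*B + 484 = 484 - 122*B)
(x(558) - 55918)*(324438 + 479217) = ((484 - 122*558) - 55918)*(324438 + 479217) = ((484 - 68076) - 55918)*803655 = (-67592 - 55918)*803655 = -123510*803655 = -99259429050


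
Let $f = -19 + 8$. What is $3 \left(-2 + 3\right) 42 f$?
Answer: $-1386$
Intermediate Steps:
$f = -11$
$3 \left(-2 + 3\right) 42 f = 3 \left(-2 + 3\right) 42 \left(-11\right) = 3 \cdot 1 \cdot 42 \left(-11\right) = 3 \cdot 42 \left(-11\right) = 126 \left(-11\right) = -1386$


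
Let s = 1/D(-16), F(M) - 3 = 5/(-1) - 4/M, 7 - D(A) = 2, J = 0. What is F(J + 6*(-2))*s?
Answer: -⅓ ≈ -0.33333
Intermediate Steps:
D(A) = 5 (D(A) = 7 - 1*2 = 7 - 2 = 5)
F(M) = -2 - 4/M (F(M) = 3 + (5/(-1) - 4/M) = 3 + (5*(-1) - 4/M) = 3 + (-5 - 4/M) = -2 - 4/M)
s = ⅕ (s = 1/5 = ⅕ ≈ 0.20000)
F(J + 6*(-2))*s = (-2 - 4/(0 + 6*(-2)))*(⅕) = (-2 - 4/(0 - 12))*(⅕) = (-2 - 4/(-12))*(⅕) = (-2 - 4*(-1/12))*(⅕) = (-2 + ⅓)*(⅕) = -5/3*⅕ = -⅓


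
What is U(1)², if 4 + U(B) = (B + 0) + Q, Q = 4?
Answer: 1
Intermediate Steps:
U(B) = B (U(B) = -4 + ((B + 0) + 4) = -4 + (B + 4) = -4 + (4 + B) = B)
U(1)² = 1² = 1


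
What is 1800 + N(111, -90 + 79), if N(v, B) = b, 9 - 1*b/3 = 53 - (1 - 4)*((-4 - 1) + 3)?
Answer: 1686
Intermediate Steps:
b = -114 (b = 27 - 3*(53 - (1 - 4)*((-4 - 1) + 3)) = 27 - 3*(53 - (-3)*(-5 + 3)) = 27 - 3*(53 - (-3)*(-2)) = 27 - 3*(53 - 1*6) = 27 - 3*(53 - 6) = 27 - 3*47 = 27 - 141 = -114)
N(v, B) = -114
1800 + N(111, -90 + 79) = 1800 - 114 = 1686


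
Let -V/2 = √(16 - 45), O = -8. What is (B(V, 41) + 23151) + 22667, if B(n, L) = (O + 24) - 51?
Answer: 45783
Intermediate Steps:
V = -2*I*√29 (V = -2*√(16 - 45) = -2*I*√29 ≈ -10.77*I)
B(n, L) = -35 (B(n, L) = (-8 + 24) - 51 = 16 - 51 = -35)
(B(V, 41) + 23151) + 22667 = (-35 + 23151) + 22667 = 23116 + 22667 = 45783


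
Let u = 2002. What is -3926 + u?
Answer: -1924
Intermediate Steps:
-3926 + u = -3926 + 2002 = -1924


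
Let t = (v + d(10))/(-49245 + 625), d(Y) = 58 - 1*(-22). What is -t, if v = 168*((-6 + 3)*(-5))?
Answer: 10/187 ≈ 0.053476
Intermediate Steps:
d(Y) = 80 (d(Y) = 58 + 22 = 80)
v = 2520 (v = 168*(-3*(-5)) = 168*15 = 2520)
t = -10/187 (t = (2520 + 80)/(-49245 + 625) = 2600/(-48620) = 2600*(-1/48620) = -10/187 ≈ -0.053476)
-t = -1*(-10/187) = 10/187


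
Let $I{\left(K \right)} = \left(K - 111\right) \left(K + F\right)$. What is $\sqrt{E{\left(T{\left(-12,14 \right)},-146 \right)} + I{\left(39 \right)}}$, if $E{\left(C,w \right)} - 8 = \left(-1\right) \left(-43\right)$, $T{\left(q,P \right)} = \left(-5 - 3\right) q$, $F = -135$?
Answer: $\sqrt{6963} \approx 83.445$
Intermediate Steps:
$T{\left(q,P \right)} = - 8 q$
$I{\left(K \right)} = \left(-135 + K\right) \left(-111 + K\right)$ ($I{\left(K \right)} = \left(K - 111\right) \left(K - 135\right) = \left(-111 + K\right) \left(-135 + K\right) = \left(-135 + K\right) \left(-111 + K\right)$)
$E{\left(C,w \right)} = 51$ ($E{\left(C,w \right)} = 8 - -43 = 8 + 43 = 51$)
$\sqrt{E{\left(T{\left(-12,14 \right)},-146 \right)} + I{\left(39 \right)}} = \sqrt{51 + \left(14985 + 39^{2} - 9594\right)} = \sqrt{51 + \left(14985 + 1521 - 9594\right)} = \sqrt{51 + 6912} = \sqrt{6963}$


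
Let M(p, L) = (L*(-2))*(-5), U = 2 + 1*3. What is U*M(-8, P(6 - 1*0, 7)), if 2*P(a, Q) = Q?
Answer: 175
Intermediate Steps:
P(a, Q) = Q/2
U = 5 (U = 2 + 3 = 5)
M(p, L) = 10*L (M(p, L) = -2*L*(-5) = 10*L)
U*M(-8, P(6 - 1*0, 7)) = 5*(10*((½)*7)) = 5*(10*(7/2)) = 5*35 = 175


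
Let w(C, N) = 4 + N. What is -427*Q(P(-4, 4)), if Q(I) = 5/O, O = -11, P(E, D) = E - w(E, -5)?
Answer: 2135/11 ≈ 194.09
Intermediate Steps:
P(E, D) = 1 + E (P(E, D) = E - (4 - 5) = E - 1*(-1) = E + 1 = 1 + E)
Q(I) = -5/11 (Q(I) = 5/(-11) = 5*(-1/11) = -5/11)
-427*Q(P(-4, 4)) = -427*(-5/11) = 2135/11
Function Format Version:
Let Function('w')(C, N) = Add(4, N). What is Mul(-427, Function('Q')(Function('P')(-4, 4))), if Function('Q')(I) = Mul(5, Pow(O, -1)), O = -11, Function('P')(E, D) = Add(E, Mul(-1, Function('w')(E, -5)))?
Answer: Rational(2135, 11) ≈ 194.09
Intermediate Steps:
Function('P')(E, D) = Add(1, E) (Function('P')(E, D) = Add(E, Mul(-1, Add(4, -5))) = Add(E, Mul(-1, -1)) = Add(E, 1) = Add(1, E))
Function('Q')(I) = Rational(-5, 11) (Function('Q')(I) = Mul(5, Pow(-11, -1)) = Mul(5, Rational(-1, 11)) = Rational(-5, 11))
Mul(-427, Function('Q')(Function('P')(-4, 4))) = Mul(-427, Rational(-5, 11)) = Rational(2135, 11)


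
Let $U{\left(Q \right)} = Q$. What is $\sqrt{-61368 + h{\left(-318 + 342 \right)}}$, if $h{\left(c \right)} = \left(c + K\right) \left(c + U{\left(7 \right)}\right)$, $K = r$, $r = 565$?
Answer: $i \sqrt{43109} \approx 207.63 i$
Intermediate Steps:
$K = 565$
$h{\left(c \right)} = \left(7 + c\right) \left(565 + c\right)$ ($h{\left(c \right)} = \left(c + 565\right) \left(c + 7\right) = \left(565 + c\right) \left(7 + c\right) = \left(7 + c\right) \left(565 + c\right)$)
$\sqrt{-61368 + h{\left(-318 + 342 \right)}} = \sqrt{-61368 + \left(3955 + \left(-318 + 342\right)^{2} + 572 \left(-318 + 342\right)\right)} = \sqrt{-61368 + \left(3955 + 24^{2} + 572 \cdot 24\right)} = \sqrt{-61368 + \left(3955 + 576 + 13728\right)} = \sqrt{-61368 + 18259} = \sqrt{-43109} = i \sqrt{43109}$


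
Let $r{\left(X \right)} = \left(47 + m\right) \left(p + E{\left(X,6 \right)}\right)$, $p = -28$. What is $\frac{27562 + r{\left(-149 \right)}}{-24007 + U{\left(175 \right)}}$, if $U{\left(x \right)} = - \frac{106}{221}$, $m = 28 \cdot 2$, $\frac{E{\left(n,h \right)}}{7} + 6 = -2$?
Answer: $- \frac{4179110}{5305653} \approx -0.78767$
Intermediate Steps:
$E{\left(n,h \right)} = -56$ ($E{\left(n,h \right)} = -42 + 7 \left(-2\right) = -42 - 14 = -56$)
$m = 56$
$U{\left(x \right)} = - \frac{106}{221}$ ($U{\left(x \right)} = \left(-106\right) \frac{1}{221} = - \frac{106}{221}$)
$r{\left(X \right)} = -8652$ ($r{\left(X \right)} = \left(47 + 56\right) \left(-28 - 56\right) = 103 \left(-84\right) = -8652$)
$\frac{27562 + r{\left(-149 \right)}}{-24007 + U{\left(175 \right)}} = \frac{27562 - 8652}{-24007 - \frac{106}{221}} = \frac{18910}{- \frac{5305653}{221}} = 18910 \left(- \frac{221}{5305653}\right) = - \frac{4179110}{5305653}$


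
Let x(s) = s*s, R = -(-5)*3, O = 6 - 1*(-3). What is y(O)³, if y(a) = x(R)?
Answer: 11390625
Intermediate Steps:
O = 9 (O = 6 + 3 = 9)
R = 15 (R = -1*(-15) = 15)
x(s) = s²
y(a) = 225 (y(a) = 15² = 225)
y(O)³ = 225³ = 11390625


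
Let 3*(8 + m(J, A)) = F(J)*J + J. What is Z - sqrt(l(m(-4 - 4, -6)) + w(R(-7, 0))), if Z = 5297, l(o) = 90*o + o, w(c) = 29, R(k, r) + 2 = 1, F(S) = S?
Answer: 5297 - sqrt(8997)/3 ≈ 5265.4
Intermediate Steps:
R(k, r) = -1 (R(k, r) = -2 + 1 = -1)
m(J, A) = -8 + J/3 + J**2/3 (m(J, A) = -8 + (J*J + J)/3 = -8 + (J**2 + J)/3 = -8 + (J + J**2)/3 = -8 + (J/3 + J**2/3) = -8 + J/3 + J**2/3)
l(o) = 91*o
Z - sqrt(l(m(-4 - 4, -6)) + w(R(-7, 0))) = 5297 - sqrt(91*(-8 + (-4 - 4)/3 + (-4 - 4)**2/3) + 29) = 5297 - sqrt(91*(-8 + (1/3)*(-8) + (1/3)*(-8)**2) + 29) = 5297 - sqrt(91*(-8 - 8/3 + (1/3)*64) + 29) = 5297 - sqrt(91*(-8 - 8/3 + 64/3) + 29) = 5297 - sqrt(91*(32/3) + 29) = 5297 - sqrt(2912/3 + 29) = 5297 - sqrt(2999/3) = 5297 - sqrt(8997)/3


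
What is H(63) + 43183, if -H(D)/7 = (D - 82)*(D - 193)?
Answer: 25893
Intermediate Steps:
H(D) = -7*(-193 + D)*(-82 + D) (H(D) = -7*(D - 82)*(D - 193) = -7*(-82 + D)*(-193 + D) = -7*(-193 + D)*(-82 + D))
H(63) + 43183 = (-110782 - 7*63**2 + 1925*63) + 43183 = (-110782 - 7*3969 + 121275) + 43183 = (-110782 - 27783 + 121275) + 43183 = -17290 + 43183 = 25893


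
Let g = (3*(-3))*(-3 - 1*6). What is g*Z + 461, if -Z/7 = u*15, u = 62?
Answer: -526849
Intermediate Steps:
Z = -6510 (Z = -434*15 = -7*930 = -6510)
g = 81 (g = -9*(-3 - 6) = -9*(-9) = 81)
g*Z + 461 = 81*(-6510) + 461 = -527310 + 461 = -526849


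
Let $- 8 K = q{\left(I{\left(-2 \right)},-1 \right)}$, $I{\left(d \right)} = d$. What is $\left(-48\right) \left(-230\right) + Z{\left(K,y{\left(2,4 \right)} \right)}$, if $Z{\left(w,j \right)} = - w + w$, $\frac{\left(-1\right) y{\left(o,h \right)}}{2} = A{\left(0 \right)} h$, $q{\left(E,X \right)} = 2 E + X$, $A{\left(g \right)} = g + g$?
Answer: $11040$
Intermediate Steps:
$A{\left(g \right)} = 2 g$
$q{\left(E,X \right)} = X + 2 E$
$K = \frac{5}{8}$ ($K = - \frac{-1 + 2 \left(-2\right)}{8} = - \frac{-1 - 4}{8} = \left(- \frac{1}{8}\right) \left(-5\right) = \frac{5}{8} \approx 0.625$)
$y{\left(o,h \right)} = 0$ ($y{\left(o,h \right)} = - 2 \cdot 2 \cdot 0 h = - 2 \cdot 0 h = \left(-2\right) 0 = 0$)
$Z{\left(w,j \right)} = 0$
$\left(-48\right) \left(-230\right) + Z{\left(K,y{\left(2,4 \right)} \right)} = \left(-48\right) \left(-230\right) + 0 = 11040 + 0 = 11040$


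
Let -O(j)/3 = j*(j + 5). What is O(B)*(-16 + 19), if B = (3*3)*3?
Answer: -7776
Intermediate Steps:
B = 27 (B = 9*3 = 27)
O(j) = -3*j*(5 + j) (O(j) = -3*j*(j + 5) = -3*j*(5 + j))
O(B)*(-16 + 19) = (-3*27*(5 + 27))*(-16 + 19) = -3*27*32*3 = -2592*3 = -7776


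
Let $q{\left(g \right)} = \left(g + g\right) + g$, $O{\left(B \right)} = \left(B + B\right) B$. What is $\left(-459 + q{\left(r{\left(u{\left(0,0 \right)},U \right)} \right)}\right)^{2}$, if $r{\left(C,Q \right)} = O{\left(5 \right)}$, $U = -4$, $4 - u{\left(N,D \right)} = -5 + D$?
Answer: $95481$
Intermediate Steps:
$u{\left(N,D \right)} = 9 - D$ ($u{\left(N,D \right)} = 4 - \left(-5 + D\right) = 9 - D$)
$O{\left(B \right)} = 2 B^{2}$ ($O{\left(B \right)} = 2 B B = 2 B^{2}$)
$r{\left(C,Q \right)} = 50$ ($r{\left(C,Q \right)} = 2 \cdot 5^{2} = 2 \cdot 25 = 50$)
$q{\left(g \right)} = 3 g$ ($q{\left(g \right)} = 2 g + g = 3 g$)
$\left(-459 + q{\left(r{\left(u{\left(0,0 \right)},U \right)} \right)}\right)^{2} = \left(-459 + 3 \cdot 50\right)^{2} = \left(-459 + 150\right)^{2} = \left(-309\right)^{2} = 95481$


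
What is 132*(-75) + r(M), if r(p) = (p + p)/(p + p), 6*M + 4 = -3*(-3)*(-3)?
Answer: -9899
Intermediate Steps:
M = -31/6 (M = -⅔ + (-3*(-3)*(-3))/6 = -⅔ + (9*(-3))/6 = -⅔ + (⅙)*(-27) = -⅔ - 9/2 = -31/6 ≈ -5.1667)
r(p) = 1 (r(p) = (2*p)/((2*p)) = (2*p)*(1/(2*p)) = 1)
132*(-75) + r(M) = 132*(-75) + 1 = -9900 + 1 = -9899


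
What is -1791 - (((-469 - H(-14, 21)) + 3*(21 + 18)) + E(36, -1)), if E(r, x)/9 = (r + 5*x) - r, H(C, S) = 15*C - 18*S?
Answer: -1982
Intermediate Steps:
H(C, S) = -18*S + 15*C
E(r, x) = 45*x (E(r, x) = 9*((r + 5*x) - r) = 9*(5*x) = 45*x)
-1791 - (((-469 - H(-14, 21)) + 3*(21 + 18)) + E(36, -1)) = -1791 - (((-469 - (-18*21 + 15*(-14))) + 3*(21 + 18)) + 45*(-1)) = -1791 - (((-469 - (-378 - 210)) + 3*39) - 45) = -1791 - (((-469 - 1*(-588)) + 117) - 45) = -1791 - (((-469 + 588) + 117) - 45) = -1791 - ((119 + 117) - 45) = -1791 - (236 - 45) = -1791 - 1*191 = -1791 - 191 = -1982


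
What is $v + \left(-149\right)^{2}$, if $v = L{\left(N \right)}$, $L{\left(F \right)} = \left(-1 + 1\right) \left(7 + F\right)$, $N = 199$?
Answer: $22201$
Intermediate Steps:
$L{\left(F \right)} = 0$ ($L{\left(F \right)} = 0 \left(7 + F\right) = 0$)
$v = 0$
$v + \left(-149\right)^{2} = 0 + \left(-149\right)^{2} = 0 + 22201 = 22201$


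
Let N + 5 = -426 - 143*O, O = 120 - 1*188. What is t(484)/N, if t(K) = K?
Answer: 484/9293 ≈ 0.052082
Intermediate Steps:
O = -68 (O = 120 - 188 = -68)
N = 9293 (N = -5 + (-426 - 143*(-68)) = -5 + (-426 + 9724) = -5 + 9298 = 9293)
t(484)/N = 484/9293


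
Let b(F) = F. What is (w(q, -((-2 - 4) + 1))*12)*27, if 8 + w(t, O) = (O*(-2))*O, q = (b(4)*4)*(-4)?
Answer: -18792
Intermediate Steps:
q = -64 (q = (4*4)*(-4) = 16*(-4) = -64)
w(t, O) = -8 - 2*O² (w(t, O) = -8 + (O*(-2))*O = -8 + (-2*O)*O = -8 - 2*O²)
(w(q, -((-2 - 4) + 1))*12)*27 = ((-8 - 2*((-2 - 4) + 1)²)*12)*27 = ((-8 - 2*(-6 + 1)²)*12)*27 = ((-8 - 2*(-1*(-5))²)*12)*27 = ((-8 - 2*5²)*12)*27 = ((-8 - 2*25)*12)*27 = ((-8 - 50)*12)*27 = -58*12*27 = -696*27 = -18792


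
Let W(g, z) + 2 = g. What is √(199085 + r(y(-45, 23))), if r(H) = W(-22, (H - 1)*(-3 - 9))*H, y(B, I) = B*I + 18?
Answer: √223493 ≈ 472.75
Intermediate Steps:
W(g, z) = -2 + g
y(B, I) = 18 + B*I
r(H) = -24*H (r(H) = (-2 - 22)*H = -24*H)
√(199085 + r(y(-45, 23))) = √(199085 - 24*(18 - 45*23)) = √(199085 - 24*(18 - 1035)) = √(199085 - 24*(-1017)) = √(199085 + 24408) = √223493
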